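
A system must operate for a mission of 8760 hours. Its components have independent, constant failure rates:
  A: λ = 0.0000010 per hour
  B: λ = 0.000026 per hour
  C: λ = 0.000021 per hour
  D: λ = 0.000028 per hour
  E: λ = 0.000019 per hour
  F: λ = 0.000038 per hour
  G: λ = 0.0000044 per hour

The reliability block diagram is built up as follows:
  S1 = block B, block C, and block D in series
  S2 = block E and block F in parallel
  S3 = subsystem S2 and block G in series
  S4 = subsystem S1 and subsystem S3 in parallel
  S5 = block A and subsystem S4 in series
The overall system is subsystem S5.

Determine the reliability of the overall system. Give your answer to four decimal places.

R(A) = exp(−0.0000010 × 8760) = 0.991278
R(B) = exp(−0.000026 × 8760) = 0.796315
R(C) = exp(−0.000021 × 8760) = 0.831969
R(D) = exp(−0.000028 × 8760) = 0.782485
R(E) = exp(−0.000019 × 8760) = 0.846674
R(F) = exp(−0.000038 × 8760) = 0.716856
R(G) = exp(−0.0000044 × 8760) = 0.962189
Series (B, C, and D): 0.796315 × 0.831969 × 0.782485 = 0.518404
Parallel (E and F): 1 − (1 − 0.846674)(1 − 0.716856) = 0.956587
Series ([0.956587] and G): 0.956587 × 0.962189 = 0.920417
Parallel ([0.518404] and [0.920417]): 1 − (1 − 0.518404)(1 − 0.920417) = 0.961673
Series (A and [0.961673]): 0.991278 × 0.961673 = 0.9533

0.9533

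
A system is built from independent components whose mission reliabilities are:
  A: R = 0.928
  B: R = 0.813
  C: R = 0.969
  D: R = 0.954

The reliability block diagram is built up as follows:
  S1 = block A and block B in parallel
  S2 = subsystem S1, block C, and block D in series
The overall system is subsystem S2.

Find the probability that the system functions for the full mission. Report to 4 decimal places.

0.9120

Parallel (A and B): 1 − (1 − 0.928000)(1 − 0.813000) = 0.986536
Series ([0.986536], C, and D): 0.986536 × 0.969000 × 0.954000 = 0.9120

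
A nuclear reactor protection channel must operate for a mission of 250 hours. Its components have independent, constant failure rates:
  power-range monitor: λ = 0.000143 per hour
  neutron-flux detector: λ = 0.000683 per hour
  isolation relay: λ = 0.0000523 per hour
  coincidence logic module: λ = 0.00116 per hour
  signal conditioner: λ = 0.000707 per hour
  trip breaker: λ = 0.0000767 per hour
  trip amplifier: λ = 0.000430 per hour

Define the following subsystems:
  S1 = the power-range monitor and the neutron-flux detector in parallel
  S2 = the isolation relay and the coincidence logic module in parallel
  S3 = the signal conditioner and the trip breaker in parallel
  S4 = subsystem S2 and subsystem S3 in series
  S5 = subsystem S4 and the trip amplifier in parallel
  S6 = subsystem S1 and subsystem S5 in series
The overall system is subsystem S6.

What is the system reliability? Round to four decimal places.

R(power-range monitor) = exp(−0.000143 × 250) = 0.964881
R(neutron-flux detector) = exp(−0.000683 × 250) = 0.843032
R(isolation relay) = exp(−0.0000523 × 250) = 0.987010
R(coincidence logic module) = exp(−0.00116 × 250) = 0.748264
R(signal conditioner) = exp(−0.000707 × 250) = 0.837989
R(trip breaker) = exp(−0.0000767 × 250) = 0.981008
R(trip amplifier) = exp(−0.000430 × 250) = 0.898077
Parallel (power-range monitor and neutron-flux detector): 1 − (1 − 0.964881)(1 − 0.843032) = 0.994487
Parallel (isolation relay and coincidence logic module): 1 − (1 − 0.987010)(1 − 0.748264) = 0.996730
Parallel (signal conditioner and trip breaker): 1 − (1 − 0.837989)(1 − 0.981008) = 0.996923
Series ([0.996730] and [0.996923]): 0.996730 × 0.996923 = 0.993663
Parallel ([0.993663] and trip amplifier): 1 − (1 − 0.993663)(1 − 0.898077) = 0.999354
Series ([0.994487] and [0.999354]): 0.994487 × 0.999354 = 0.9938

0.9938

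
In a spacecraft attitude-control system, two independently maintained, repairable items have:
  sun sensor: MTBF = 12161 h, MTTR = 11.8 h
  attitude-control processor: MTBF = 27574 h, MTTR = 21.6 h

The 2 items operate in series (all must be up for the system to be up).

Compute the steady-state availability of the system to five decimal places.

A(sun sensor) = MTBF/(MTBF+MTTR) = 12161/(12161+11.8) = 0.999031
A(attitude-control processor) = MTBF/(MTBF+MTTR) = 27574/(27574+21.6) = 0.999217
Series availability: 0.999031 × 0.999217 = 0.99825

0.99825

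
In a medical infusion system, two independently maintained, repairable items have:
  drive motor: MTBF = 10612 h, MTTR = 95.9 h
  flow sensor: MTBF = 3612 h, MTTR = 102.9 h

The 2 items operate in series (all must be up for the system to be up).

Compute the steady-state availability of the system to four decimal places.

0.9636

A(drive motor) = MTBF/(MTBF+MTTR) = 10612/(10612+95.9) = 0.991044
A(flow sensor) = MTBF/(MTBF+MTTR) = 3612/(3612+102.9) = 0.972301
Series availability: 0.991044 × 0.972301 = 0.9636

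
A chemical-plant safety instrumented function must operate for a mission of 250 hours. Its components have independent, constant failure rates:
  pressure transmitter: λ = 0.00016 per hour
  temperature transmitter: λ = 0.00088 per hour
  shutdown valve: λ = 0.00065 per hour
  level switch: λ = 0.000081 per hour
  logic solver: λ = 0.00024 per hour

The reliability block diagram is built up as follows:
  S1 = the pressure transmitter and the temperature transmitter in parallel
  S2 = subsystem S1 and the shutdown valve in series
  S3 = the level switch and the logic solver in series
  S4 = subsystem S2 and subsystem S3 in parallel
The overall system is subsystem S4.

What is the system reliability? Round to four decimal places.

0.9879

R(pressure transmitter) = exp(−0.00016 × 250) = 0.960789
R(temperature transmitter) = exp(−0.00088 × 250) = 0.802519
R(shutdown valve) = exp(−0.00065 × 250) = 0.850016
R(level switch) = exp(−0.000081 × 250) = 0.979954
R(logic solver) = exp(−0.00024 × 250) = 0.941765
Parallel (pressure transmitter and temperature transmitter): 1 − (1 − 0.960789)(1 − 0.802519) = 0.992257
Series ([0.992257] and shutdown valve): 0.992257 × 0.850016 = 0.843434
Series (level switch and logic solver): 0.979954 × 0.941765 = 0.922886
Parallel ([0.843434] and [0.922886]): 1 − (1 − 0.843434)(1 − 0.922886) = 0.9879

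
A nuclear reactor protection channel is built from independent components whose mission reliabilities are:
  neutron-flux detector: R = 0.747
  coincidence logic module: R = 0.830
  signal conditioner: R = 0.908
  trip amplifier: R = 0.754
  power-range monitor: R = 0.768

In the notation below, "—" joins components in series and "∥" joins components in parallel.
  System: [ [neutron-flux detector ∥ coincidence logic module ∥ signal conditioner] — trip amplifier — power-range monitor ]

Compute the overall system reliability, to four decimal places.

0.5768

Parallel (neutron-flux detector, coincidence logic module, and signal conditioner): 1 − (1 − 0.747000)(1 − 0.830000)(1 − 0.908000) = 0.996043
Series ([0.996043], trip amplifier, and power-range monitor): 0.996043 × 0.754000 × 0.768000 = 0.5768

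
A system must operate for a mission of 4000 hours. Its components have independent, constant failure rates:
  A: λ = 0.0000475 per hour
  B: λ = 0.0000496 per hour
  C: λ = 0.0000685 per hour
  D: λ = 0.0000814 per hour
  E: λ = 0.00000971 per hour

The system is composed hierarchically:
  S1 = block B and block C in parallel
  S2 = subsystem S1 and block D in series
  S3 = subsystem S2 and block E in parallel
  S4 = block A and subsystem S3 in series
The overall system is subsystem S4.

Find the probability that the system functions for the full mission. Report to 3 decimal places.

R(A) = exp(−0.0000475 × 4000) = 0.82696
R(B) = exp(−0.0000496 × 4000) = 0.82004
R(C) = exp(−0.0000685 × 4000) = 0.76033
R(D) = exp(−0.0000814 × 4000) = 0.72209
R(E) = exp(−0.00000971 × 4000) = 0.96190
Parallel (B and C): 1 − (1 − 0.82004)(1 − 0.76033) = 0.95687
Series ([0.95687] and D): 0.95687 × 0.72209 = 0.69095
Parallel ([0.69095] and E): 1 − (1 − 0.69095)(1 − 0.96190) = 0.98823
Series (A and [0.98823]): 0.82696 × 0.98823 = 0.817

0.817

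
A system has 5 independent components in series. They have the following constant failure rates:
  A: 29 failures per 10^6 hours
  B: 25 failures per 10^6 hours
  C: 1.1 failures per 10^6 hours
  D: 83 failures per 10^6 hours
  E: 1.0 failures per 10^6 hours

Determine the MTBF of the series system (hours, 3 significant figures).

Series of exponential components: λ_sys = Σ λ_i
λ_sys = 0.000029 + 0.000025 + 0.0000011 + 0.000083 + 0.0000010 = 1.3910e-04 /h
MTBF = 1 / λ_sys = 7190 h

7190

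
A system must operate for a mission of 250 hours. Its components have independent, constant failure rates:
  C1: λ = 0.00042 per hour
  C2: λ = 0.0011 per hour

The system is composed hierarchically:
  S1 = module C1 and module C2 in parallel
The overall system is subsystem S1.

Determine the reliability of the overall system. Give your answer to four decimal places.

R(C1) = exp(−0.00042 × 250) = 0.900325
R(C2) = exp(−0.0011 × 250) = 0.759572
Parallel (C1 and C2): 1 − (1 − 0.900325)(1 − 0.759572) = 0.9760

0.9760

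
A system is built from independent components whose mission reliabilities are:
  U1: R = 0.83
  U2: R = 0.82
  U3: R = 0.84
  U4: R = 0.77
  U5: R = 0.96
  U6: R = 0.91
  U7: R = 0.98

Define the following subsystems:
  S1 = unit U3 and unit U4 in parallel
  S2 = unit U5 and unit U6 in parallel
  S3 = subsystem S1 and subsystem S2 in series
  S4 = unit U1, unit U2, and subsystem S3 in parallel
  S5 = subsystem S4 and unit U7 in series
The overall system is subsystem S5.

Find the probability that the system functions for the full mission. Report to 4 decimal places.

Parallel (U3 and U4): 1 − (1 − 0.840000)(1 − 0.770000) = 0.963200
Parallel (U5 and U6): 1 − (1 − 0.960000)(1 − 0.910000) = 0.996400
Series ([0.963200] and [0.996400]): 0.963200 × 0.996400 = 0.959732
Parallel (U1, U2, and [0.959732]): 1 − (1 − 0.830000)(1 − 0.820000)(1 − 0.959732) = 0.998768
Series ([0.998768] and U7): 0.998768 × 0.980000 = 0.9788

0.9788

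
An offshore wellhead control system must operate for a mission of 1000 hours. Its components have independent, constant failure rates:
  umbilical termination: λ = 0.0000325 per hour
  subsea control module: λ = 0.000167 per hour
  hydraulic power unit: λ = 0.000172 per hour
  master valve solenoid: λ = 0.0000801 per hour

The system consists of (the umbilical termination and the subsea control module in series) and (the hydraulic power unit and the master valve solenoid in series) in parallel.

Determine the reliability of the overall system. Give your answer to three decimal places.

R(umbilical termination) = exp(−0.0000325 × 1000) = 0.96802
R(subsea control module) = exp(−0.000167 × 1000) = 0.84620
R(hydraulic power unit) = exp(−0.000172 × 1000) = 0.84198
R(master valve solenoid) = exp(−0.0000801 × 1000) = 0.92302
Series (umbilical termination and subsea control module): 0.96802 × 0.84620 = 0.81914
Series (hydraulic power unit and master valve solenoid): 0.84198 × 0.92302 = 0.77716
Parallel ([0.81914] and [0.77716]): 1 − (1 − 0.81914)(1 − 0.77716) = 0.960

0.960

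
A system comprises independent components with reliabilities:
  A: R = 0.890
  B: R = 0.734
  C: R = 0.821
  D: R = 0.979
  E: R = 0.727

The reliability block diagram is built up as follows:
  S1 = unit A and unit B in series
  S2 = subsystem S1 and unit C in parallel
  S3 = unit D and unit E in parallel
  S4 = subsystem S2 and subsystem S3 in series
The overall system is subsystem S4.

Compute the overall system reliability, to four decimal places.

Series (A and B): 0.890000 × 0.734000 = 0.653260
Parallel ([0.653260] and C): 1 − (1 − 0.653260)(1 − 0.821000) = 0.937934
Parallel (D and E): 1 − (1 − 0.979000)(1 − 0.727000) = 0.994267
Series ([0.937934] and [0.994267]): 0.937934 × 0.994267 = 0.9326

0.9326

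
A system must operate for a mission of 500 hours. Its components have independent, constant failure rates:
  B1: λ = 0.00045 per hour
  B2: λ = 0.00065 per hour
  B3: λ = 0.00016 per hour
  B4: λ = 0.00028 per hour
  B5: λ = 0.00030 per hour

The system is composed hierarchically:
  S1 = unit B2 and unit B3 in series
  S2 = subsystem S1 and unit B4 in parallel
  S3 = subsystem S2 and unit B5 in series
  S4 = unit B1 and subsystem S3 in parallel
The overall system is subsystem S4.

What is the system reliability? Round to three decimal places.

R(B1) = exp(−0.00045 × 500) = 0.79852
R(B2) = exp(−0.00065 × 500) = 0.72253
R(B3) = exp(−0.00016 × 500) = 0.92312
R(B4) = exp(−0.00028 × 500) = 0.86936
R(B5) = exp(−0.00030 × 500) = 0.86071
Series (B2 and B3): 0.72253 × 0.92312 = 0.66698
Parallel ([0.66698] and B4): 1 − (1 − 0.66698)(1 − 0.86936) = 0.95649
Series ([0.95649] and B5): 0.95649 × 0.86071 = 0.82326
Parallel (B1 and [0.82326]): 1 − (1 − 0.79852)(1 − 0.82326) = 0.964

0.964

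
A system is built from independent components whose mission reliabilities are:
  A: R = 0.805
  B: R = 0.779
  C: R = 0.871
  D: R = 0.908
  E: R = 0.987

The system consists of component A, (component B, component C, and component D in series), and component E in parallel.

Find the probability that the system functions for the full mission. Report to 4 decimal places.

Series (B, C, and D): 0.779000 × 0.871000 × 0.908000 = 0.616086
Parallel (A, [0.616086], and E): 1 − (1 − 0.805000)(1 − 0.616086)(1 − 0.987000) = 0.9990

0.9990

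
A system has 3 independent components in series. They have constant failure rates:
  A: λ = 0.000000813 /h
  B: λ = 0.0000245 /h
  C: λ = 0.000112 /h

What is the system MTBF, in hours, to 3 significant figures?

Series of exponential components: λ_sys = Σ λ_i
λ_sys = 0.000000813 + 0.0000245 + 0.000112 = 1.3731e-04 /h
MTBF = 1 / λ_sys = 7280 h

7280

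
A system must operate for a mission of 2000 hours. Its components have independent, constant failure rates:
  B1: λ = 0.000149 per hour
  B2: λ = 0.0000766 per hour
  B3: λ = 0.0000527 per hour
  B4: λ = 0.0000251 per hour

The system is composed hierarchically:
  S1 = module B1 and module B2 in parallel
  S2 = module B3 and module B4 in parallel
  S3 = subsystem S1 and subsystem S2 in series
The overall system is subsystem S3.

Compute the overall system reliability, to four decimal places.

R(B1) = exp(−0.000149 × 2000) = 0.742301
R(B2) = exp(−0.0000766 × 2000) = 0.857958
R(B3) = exp(−0.0000527 × 2000) = 0.899964
R(B4) = exp(−0.0000251 × 2000) = 0.951039
Parallel (B1 and B2): 1 − (1 − 0.742301)(1 − 0.857958) = 0.963396
Parallel (B3 and B4): 1 − (1 − 0.899964)(1 − 0.951039) = 0.995102
Series ([0.963396] and [0.995102]): 0.963396 × 0.995102 = 0.9587

0.9587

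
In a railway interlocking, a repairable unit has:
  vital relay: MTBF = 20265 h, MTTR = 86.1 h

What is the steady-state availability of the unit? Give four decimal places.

A(vital relay) = MTBF/(MTBF+MTTR) = 20265/(20265+86.1) = 0.9958

0.9958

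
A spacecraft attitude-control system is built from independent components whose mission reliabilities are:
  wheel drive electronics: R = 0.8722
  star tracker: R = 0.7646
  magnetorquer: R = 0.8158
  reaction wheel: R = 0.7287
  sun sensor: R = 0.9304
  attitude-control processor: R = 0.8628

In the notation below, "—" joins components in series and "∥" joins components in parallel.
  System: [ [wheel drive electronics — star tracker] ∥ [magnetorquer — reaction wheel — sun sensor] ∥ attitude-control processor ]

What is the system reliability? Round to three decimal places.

Series (wheel drive electronics and star tracker): 0.87220 × 0.76460 = 0.66688
Series (magnetorquer, reaction wheel, and sun sensor): 0.81580 × 0.72870 × 0.93040 = 0.55310
Parallel ([0.66688], [0.55310], and attitude-control processor): 1 − (1 − 0.66688)(1 − 0.55310)(1 − 0.86280) = 0.980

0.980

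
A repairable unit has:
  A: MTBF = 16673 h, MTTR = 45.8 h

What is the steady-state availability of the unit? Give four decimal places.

0.9973

A(A) = MTBF/(MTBF+MTTR) = 16673/(16673+45.8) = 0.9973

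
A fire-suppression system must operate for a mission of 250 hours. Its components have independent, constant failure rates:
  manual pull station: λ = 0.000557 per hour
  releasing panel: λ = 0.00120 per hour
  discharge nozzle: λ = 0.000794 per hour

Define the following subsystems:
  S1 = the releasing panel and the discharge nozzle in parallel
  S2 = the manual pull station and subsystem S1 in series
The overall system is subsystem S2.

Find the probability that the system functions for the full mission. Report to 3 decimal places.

0.829

R(manual pull station) = exp(−0.000557 × 250) = 0.87001
R(releasing panel) = exp(−0.00120 × 250) = 0.74082
R(discharge nozzle) = exp(−0.000794 × 250) = 0.81996
Parallel (releasing panel and discharge nozzle): 1 − (1 − 0.74082)(1 − 0.81996) = 0.95334
Series (manual pull station and [0.95334]): 0.87001 × 0.95334 = 0.829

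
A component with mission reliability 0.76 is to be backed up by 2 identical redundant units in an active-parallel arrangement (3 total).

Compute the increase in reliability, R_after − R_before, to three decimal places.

0.226

R_before = 0.76
R_after = 1 − (1 − 0.76)^3 = 0.986
ΔR = 0.986 − 0.76 = 0.226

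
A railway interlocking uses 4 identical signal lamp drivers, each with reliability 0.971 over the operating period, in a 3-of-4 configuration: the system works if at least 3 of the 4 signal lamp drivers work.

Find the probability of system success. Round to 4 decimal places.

R = Σ_{i=3}^{4} C(4,i) p^i (1−p)^{4−i} with p = 0.971
C(4,3)·0.971^3·0.029^1 = 0.106198
C(4,4)·0.971^4·0.029^0 = 0.888949
Sum = 0.9951

0.9951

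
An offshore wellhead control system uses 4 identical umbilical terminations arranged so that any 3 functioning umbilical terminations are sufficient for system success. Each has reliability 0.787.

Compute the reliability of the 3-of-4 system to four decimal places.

0.7989

R = Σ_{i=3}^{4} C(4,i) p^i (1−p)^{4−i} with p = 0.787
C(4,3)·0.787^3·0.213^1 = 0.415302
C(4,4)·0.787^4·0.213^0 = 0.383618
Sum = 0.7989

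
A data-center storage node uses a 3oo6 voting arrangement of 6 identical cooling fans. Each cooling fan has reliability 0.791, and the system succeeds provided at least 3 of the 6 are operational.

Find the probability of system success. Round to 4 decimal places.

R = Σ_{i=3}^{6} C(6,i) p^i (1−p)^{6−i} with p = 0.791
C(6,3)·0.791^3·0.209^3 = 0.090365
C(6,4)·0.791^4·0.209^2 = 0.256501
C(6,5)·0.791^5·0.209^1 = 0.388311
C(6,6)·0.791^6·0.209^0 = 0.244940
Sum = 0.9801

0.9801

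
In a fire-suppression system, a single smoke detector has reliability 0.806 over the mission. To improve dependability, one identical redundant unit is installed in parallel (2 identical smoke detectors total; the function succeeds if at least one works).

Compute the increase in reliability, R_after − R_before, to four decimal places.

0.1564

R_before = 0.806
R_after = 1 − (1 − 0.806)^2 = 0.9624
ΔR = 0.9624 − 0.806 = 0.1564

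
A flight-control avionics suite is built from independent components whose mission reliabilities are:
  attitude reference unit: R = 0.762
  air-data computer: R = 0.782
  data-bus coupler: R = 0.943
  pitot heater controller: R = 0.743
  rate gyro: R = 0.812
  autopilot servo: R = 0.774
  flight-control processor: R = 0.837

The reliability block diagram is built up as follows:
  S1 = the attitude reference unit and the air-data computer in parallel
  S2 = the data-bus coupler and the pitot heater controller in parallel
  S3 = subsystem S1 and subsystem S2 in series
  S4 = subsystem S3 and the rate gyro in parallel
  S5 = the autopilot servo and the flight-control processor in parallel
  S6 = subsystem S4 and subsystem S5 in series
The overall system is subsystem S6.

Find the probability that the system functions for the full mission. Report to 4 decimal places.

Parallel (attitude reference unit and air-data computer): 1 − (1 − 0.762000)(1 − 0.782000) = 0.948116
Parallel (data-bus coupler and pitot heater controller): 1 − (1 − 0.943000)(1 − 0.743000) = 0.985351
Series ([0.948116] and [0.985351]): 0.948116 × 0.985351 = 0.934227
Parallel ([0.934227] and rate gyro): 1 − (1 − 0.934227)(1 − 0.812000) = 0.987635
Parallel (autopilot servo and flight-control processor): 1 − (1 − 0.774000)(1 − 0.837000) = 0.963162
Series ([0.987635] and [0.963162]): 0.987635 × 0.963162 = 0.9513

0.9513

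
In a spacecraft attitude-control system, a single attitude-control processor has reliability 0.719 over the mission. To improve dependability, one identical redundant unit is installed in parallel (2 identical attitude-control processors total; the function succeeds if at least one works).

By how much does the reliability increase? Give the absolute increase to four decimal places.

R_before = 0.719
R_after = 1 − (1 − 0.719)^2 = 0.9210
ΔR = 0.9210 − 0.719 = 0.2020

0.2020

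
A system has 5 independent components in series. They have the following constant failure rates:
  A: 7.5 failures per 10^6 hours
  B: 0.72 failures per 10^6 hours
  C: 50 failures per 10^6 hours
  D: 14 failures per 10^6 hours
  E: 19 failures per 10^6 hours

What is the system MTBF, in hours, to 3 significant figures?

11000

Series of exponential components: λ_sys = Σ λ_i
λ_sys = 0.0000075 + 0.00000072 + 0.000050 + 0.000014 + 0.000019 = 9.1220e-05 /h
MTBF = 1 / λ_sys = 11000 h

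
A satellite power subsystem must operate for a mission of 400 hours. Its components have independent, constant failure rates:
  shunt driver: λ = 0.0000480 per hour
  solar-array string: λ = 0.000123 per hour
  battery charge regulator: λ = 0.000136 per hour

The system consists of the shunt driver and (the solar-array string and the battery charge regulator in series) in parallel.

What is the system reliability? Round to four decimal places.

0.9981

R(shunt driver) = exp(−0.0000480 × 400) = 0.980983
R(solar-array string) = exp(−0.000123 × 400) = 0.951991
R(battery charge regulator) = exp(−0.000136 × 400) = 0.947053
Series (solar-array string and battery charge regulator): 0.951991 × 0.947053 = 0.901586
Parallel (shunt driver and [0.901586]): 1 − (1 − 0.980983)(1 − 0.901586) = 0.9981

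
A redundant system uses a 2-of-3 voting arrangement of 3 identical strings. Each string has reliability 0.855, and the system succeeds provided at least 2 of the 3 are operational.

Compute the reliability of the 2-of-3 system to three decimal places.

R = Σ_{i=2}^{3} C(3,i) p^i (1−p)^{3−i} with p = 0.855
C(3,2)·0.855^2·0.145^1 = 0.31800
C(3,3)·0.855^3·0.145^0 = 0.62503
Sum = 0.943

0.943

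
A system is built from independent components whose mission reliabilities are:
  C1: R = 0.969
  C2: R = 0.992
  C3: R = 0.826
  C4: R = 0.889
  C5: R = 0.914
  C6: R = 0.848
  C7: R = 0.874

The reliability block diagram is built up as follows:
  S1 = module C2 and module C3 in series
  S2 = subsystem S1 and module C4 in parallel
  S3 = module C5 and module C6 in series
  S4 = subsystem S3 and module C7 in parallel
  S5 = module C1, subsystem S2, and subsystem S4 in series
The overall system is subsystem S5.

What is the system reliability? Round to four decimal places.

0.9227

Series (C2 and C3): 0.992000 × 0.826000 = 0.819392
Parallel ([0.819392] and C4): 1 − (1 − 0.819392)(1 − 0.889000) = 0.979953
Series (C5 and C6): 0.914000 × 0.848000 = 0.775072
Parallel ([0.775072] and C7): 1 − (1 − 0.775072)(1 − 0.874000) = 0.971659
Series (C1, [0.979953], and [0.971659]): 0.969000 × 0.979953 × 0.971659 = 0.9227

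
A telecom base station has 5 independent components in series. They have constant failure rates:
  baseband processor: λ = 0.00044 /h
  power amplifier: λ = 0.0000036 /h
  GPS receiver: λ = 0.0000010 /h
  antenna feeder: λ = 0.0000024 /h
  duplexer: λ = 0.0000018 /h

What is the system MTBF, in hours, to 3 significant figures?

2230

Series of exponential components: λ_sys = Σ λ_i
λ_sys = 0.00044 + 0.0000036 + 0.0000010 + 0.0000024 + 0.0000018 = 4.4880e-04 /h
MTBF = 1 / λ_sys = 2230 h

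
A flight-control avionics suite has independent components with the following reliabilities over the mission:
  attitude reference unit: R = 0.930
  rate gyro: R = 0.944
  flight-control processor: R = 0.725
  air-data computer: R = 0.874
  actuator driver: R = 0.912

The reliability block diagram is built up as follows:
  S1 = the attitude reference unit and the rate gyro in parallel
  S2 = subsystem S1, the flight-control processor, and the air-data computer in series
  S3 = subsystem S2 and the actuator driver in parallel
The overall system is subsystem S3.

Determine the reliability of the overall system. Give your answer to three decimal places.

0.968

Parallel (attitude reference unit and rate gyro): 1 − (1 − 0.93000)(1 − 0.94400) = 0.99608
Series ([0.99608], flight-control processor, and air-data computer): 0.99608 × 0.72500 × 0.87400 = 0.63117
Parallel ([0.63117] and actuator driver): 1 − (1 − 0.63117)(1 − 0.91200) = 0.968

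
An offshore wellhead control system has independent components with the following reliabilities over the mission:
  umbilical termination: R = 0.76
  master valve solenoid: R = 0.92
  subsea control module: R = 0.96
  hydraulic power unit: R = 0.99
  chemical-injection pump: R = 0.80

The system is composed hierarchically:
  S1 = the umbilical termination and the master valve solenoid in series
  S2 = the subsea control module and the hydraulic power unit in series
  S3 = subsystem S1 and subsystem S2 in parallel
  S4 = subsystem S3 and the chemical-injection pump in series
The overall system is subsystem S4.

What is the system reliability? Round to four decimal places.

0.7881

Series (umbilical termination and master valve solenoid): 0.760000 × 0.920000 = 0.699200
Series (subsea control module and hydraulic power unit): 0.960000 × 0.990000 = 0.950400
Parallel ([0.699200] and [0.950400]): 1 − (1 − 0.699200)(1 − 0.950400) = 0.985080
Series ([0.985080] and chemical-injection pump): 0.985080 × 0.800000 = 0.7881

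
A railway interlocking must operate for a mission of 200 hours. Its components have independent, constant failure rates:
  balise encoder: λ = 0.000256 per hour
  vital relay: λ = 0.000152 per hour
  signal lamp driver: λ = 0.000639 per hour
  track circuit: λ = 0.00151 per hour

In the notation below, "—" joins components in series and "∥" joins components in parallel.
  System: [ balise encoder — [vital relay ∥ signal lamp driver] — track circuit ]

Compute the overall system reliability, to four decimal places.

R(balise encoder) = exp(−0.000256 × 200) = 0.950089
R(vital relay) = exp(−0.000152 × 200) = 0.970057
R(signal lamp driver) = exp(−0.000639 × 200) = 0.880029
R(track circuit) = exp(−0.00151 × 200) = 0.739338
Parallel (vital relay and signal lamp driver): 1 − (1 − 0.970057)(1 − 0.880029) = 0.996408
Series (balise encoder, [0.996408], and track circuit): 0.950089 × 0.996408 × 0.739338 = 0.6999

0.6999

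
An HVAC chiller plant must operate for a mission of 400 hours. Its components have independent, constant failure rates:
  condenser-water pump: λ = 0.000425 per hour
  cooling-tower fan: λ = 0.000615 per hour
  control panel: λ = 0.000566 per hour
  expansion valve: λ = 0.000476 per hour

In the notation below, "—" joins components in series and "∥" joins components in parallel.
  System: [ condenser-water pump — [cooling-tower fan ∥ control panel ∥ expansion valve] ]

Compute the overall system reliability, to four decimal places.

R(condenser-water pump) = exp(−0.000425 × 400) = 0.843665
R(cooling-tower fan) = exp(−0.000615 × 400) = 0.781922
R(control panel) = exp(−0.000566 × 400) = 0.797399
R(expansion valve) = exp(−0.000476 × 400) = 0.826628
Parallel (cooling-tower fan, control panel, and expansion valve): 1 − (1 − 0.781922)(1 − 0.797399)(1 − 0.826628) = 0.992340
Series (condenser-water pump and [0.992340]): 0.843665 × 0.992340 = 0.8372

0.8372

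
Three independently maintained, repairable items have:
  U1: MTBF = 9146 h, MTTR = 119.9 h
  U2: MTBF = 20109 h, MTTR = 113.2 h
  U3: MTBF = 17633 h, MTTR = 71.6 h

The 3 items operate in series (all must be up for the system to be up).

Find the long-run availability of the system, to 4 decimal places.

A(U1) = MTBF/(MTBF+MTTR) = 9146/(9146+119.9) = 0.987060
A(U2) = MTBF/(MTBF+MTTR) = 20109/(20109+113.2) = 0.994402
A(U3) = MTBF/(MTBF+MTTR) = 17633/(17633+71.6) = 0.995956
Series availability: 0.987060 × 0.994402 × 0.995956 = 0.9776

0.9776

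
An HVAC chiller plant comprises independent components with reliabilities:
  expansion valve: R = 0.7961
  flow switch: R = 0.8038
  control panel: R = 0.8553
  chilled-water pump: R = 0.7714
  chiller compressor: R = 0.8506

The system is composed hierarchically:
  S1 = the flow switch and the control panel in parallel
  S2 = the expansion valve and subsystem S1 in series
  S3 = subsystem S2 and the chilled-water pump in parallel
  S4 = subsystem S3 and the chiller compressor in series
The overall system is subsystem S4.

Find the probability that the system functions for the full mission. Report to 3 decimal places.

Parallel (flow switch and control panel): 1 − (1 − 0.80380)(1 − 0.85530) = 0.97161
Series (expansion valve and [0.97161]): 0.79610 × 0.97161 = 0.77350
Parallel ([0.77350] and chilled-water pump): 1 − (1 − 0.77350)(1 − 0.77140) = 0.94822
Series ([0.94822] and chiller compressor): 0.94822 × 0.85060 = 0.807

0.807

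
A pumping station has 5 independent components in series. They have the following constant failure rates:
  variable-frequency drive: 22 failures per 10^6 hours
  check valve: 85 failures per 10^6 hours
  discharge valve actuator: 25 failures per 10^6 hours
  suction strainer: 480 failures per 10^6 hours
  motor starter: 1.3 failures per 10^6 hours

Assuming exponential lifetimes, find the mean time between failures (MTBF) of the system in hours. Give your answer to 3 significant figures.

Series of exponential components: λ_sys = Σ λ_i
λ_sys = 0.000022 + 0.000085 + 0.000025 + 0.00048 + 0.0000013 = 6.1330e-04 /h
MTBF = 1 / λ_sys = 1630 h

1630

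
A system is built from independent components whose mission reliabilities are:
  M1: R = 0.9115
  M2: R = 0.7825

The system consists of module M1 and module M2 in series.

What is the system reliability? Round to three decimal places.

Series (M1 and M2): 0.91150 × 0.78250 = 0.713

0.713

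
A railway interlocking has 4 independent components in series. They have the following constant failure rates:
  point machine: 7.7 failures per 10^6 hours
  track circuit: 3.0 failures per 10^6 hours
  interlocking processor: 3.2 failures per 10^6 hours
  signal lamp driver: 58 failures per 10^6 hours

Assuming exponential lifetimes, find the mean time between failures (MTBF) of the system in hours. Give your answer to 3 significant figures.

Series of exponential components: λ_sys = Σ λ_i
λ_sys = 0.0000077 + 0.0000030 + 0.0000032 + 0.000058 = 7.1900e-05 /h
MTBF = 1 / λ_sys = 13900 h

13900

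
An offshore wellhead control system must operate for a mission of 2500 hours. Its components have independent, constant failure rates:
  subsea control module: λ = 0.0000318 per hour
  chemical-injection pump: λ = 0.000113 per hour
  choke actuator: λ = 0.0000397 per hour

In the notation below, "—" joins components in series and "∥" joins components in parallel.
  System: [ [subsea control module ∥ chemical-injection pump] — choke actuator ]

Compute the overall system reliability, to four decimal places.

0.8885

R(subsea control module) = exp(−0.0000318 × 2500) = 0.923578
R(chemical-injection pump) = exp(−0.000113 × 2500) = 0.753897
R(choke actuator) = exp(−0.0000397 × 2500) = 0.905516
Parallel (subsea control module and chemical-injection pump): 1 − (1 − 0.923578)(1 − 0.753897) = 0.981192
Series ([0.981192] and choke actuator): 0.981192 × 0.905516 = 0.8885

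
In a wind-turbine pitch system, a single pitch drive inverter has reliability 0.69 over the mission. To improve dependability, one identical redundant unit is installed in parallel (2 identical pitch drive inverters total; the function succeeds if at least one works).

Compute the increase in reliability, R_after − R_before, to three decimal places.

0.214

R_before = 0.69
R_after = 1 − (1 − 0.69)^2 = 0.904
ΔR = 0.904 − 0.69 = 0.214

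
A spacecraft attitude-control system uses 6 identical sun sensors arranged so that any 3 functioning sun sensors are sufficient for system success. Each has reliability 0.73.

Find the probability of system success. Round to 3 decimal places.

R = Σ_{i=3}^{6} C(6,i) p^i (1−p)^{6−i} with p = 0.73
C(6,3)·0.73^3·0.27^3 = 0.15314
C(6,4)·0.73^4·0.27^2 = 0.31053
C(6,5)·0.73^5·0.27^1 = 0.33584
C(6,6)·0.73^6·0.27^0 = 0.15133
Sum = 0.951

0.951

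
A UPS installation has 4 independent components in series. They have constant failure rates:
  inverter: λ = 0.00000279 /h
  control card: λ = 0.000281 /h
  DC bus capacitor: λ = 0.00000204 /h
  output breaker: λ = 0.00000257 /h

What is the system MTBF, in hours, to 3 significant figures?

Series of exponential components: λ_sys = Σ λ_i
λ_sys = 0.00000279 + 0.000281 + 0.00000204 + 0.00000257 = 2.8840e-04 /h
MTBF = 1 / λ_sys = 3470 h

3470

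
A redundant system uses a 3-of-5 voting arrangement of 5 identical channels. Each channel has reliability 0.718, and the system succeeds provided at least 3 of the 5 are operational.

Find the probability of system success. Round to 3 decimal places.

R = Σ_{i=3}^{5} C(5,i) p^i (1−p)^{5−i} with p = 0.718
C(5,3)·0.718^3·0.282^2 = 0.29436
C(5,4)·0.718^4·0.282^1 = 0.37473
C(5,5)·0.718^5·0.282^0 = 0.19082
Sum = 0.860

0.860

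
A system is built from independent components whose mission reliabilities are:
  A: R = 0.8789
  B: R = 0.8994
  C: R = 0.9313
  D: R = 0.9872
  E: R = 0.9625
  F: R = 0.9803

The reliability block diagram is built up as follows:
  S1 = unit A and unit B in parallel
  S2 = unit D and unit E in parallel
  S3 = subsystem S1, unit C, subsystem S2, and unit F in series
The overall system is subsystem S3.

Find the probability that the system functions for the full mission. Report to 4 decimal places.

0.9014

Parallel (A and B): 1 − (1 − 0.878900)(1 − 0.899400) = 0.987817
Parallel (D and E): 1 − (1 − 0.987200)(1 − 0.962500) = 0.999520
Series ([0.987817], C, [0.999520], and F): 0.987817 × 0.931300 × 0.999520 × 0.980300 = 0.9014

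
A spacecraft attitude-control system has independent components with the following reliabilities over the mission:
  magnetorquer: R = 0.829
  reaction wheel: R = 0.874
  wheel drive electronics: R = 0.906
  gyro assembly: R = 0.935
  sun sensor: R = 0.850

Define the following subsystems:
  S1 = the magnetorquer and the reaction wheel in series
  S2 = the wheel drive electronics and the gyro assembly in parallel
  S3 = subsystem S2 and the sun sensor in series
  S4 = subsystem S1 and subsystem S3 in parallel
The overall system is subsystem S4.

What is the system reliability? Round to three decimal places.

0.957

Series (magnetorquer and reaction wheel): 0.82900 × 0.87400 = 0.72455
Parallel (wheel drive electronics and gyro assembly): 1 − (1 − 0.90600)(1 − 0.93500) = 0.99389
Series ([0.99389] and sun sensor): 0.99389 × 0.85000 = 0.84481
Parallel ([0.72455] and [0.84481]): 1 − (1 − 0.72455)(1 − 0.84481) = 0.957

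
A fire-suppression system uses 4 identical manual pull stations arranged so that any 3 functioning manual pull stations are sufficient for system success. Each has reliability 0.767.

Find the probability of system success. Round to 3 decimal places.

R = Σ_{i=3}^{4} C(4,i) p^i (1−p)^{4−i} with p = 0.767
C(4,3)·0.767^3·0.233^1 = 0.42053
C(4,4)·0.767^4·0.233^0 = 0.34608
Sum = 0.767

0.767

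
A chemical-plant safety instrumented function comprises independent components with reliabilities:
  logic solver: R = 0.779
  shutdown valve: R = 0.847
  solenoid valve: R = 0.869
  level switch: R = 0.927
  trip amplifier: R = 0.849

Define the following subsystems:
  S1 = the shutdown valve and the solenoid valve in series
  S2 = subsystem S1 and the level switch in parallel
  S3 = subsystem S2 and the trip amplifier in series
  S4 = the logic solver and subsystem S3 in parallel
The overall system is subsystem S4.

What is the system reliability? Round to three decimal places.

Series (shutdown valve and solenoid valve): 0.84700 × 0.86900 = 0.73604
Parallel ([0.73604] and level switch): 1 − (1 − 0.73604)(1 − 0.92700) = 0.98073
Series ([0.98073] and trip amplifier): 0.98073 × 0.84900 = 0.83264
Parallel (logic solver and [0.83264]): 1 − (1 − 0.77900)(1 − 0.83264) = 0.963

0.963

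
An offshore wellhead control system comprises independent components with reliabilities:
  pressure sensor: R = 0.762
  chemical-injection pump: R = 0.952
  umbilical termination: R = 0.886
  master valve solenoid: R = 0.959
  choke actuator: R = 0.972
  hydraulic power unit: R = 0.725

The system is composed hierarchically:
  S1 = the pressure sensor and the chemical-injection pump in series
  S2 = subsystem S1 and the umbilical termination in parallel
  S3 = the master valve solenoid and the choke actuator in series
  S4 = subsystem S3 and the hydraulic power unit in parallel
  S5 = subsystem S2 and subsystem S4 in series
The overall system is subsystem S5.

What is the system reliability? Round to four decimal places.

Series (pressure sensor and chemical-injection pump): 0.762000 × 0.952000 = 0.725424
Parallel ([0.725424] and umbilical termination): 1 − (1 − 0.725424)(1 − 0.886000) = 0.968698
Series (master valve solenoid and choke actuator): 0.959000 × 0.972000 = 0.932148
Parallel ([0.932148] and hydraulic power unit): 1 − (1 − 0.932148)(1 − 0.725000) = 0.981341
Series ([0.968698] and [0.981341]): 0.968698 × 0.981341 = 0.9506

0.9506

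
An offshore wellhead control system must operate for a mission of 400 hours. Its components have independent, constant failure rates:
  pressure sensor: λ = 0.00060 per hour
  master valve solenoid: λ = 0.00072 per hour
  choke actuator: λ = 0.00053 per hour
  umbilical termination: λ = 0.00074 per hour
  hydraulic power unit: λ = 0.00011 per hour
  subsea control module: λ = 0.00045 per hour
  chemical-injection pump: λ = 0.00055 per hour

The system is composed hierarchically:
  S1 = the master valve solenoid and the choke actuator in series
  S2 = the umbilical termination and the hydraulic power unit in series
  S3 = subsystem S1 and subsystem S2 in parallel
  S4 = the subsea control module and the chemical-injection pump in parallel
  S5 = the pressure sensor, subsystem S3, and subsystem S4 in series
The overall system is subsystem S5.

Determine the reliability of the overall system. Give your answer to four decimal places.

0.6747

R(pressure sensor) = exp(−0.00060 × 400) = 0.786628
R(master valve solenoid) = exp(−0.00072 × 400) = 0.749762
R(choke actuator) = exp(−0.00053 × 400) = 0.808965
R(umbilical termination) = exp(−0.00074 × 400) = 0.743787
R(hydraulic power unit) = exp(−0.00011 × 400) = 0.956954
R(subsea control module) = exp(−0.00045 × 400) = 0.835270
R(chemical-injection pump) = exp(−0.00055 × 400) = 0.802519
Series (master valve solenoid and choke actuator): 0.749762 × 0.808965 = 0.606531
Series (umbilical termination and hydraulic power unit): 0.743787 × 0.956954 = 0.711770
Parallel ([0.606531] and [0.711770]): 1 − (1 − 0.606531)(1 − 0.711770) = 0.886590
Parallel (subsea control module and chemical-injection pump): 1 − (1 − 0.835270)(1 − 0.802519) = 0.967469
Series (pressure sensor, [0.886590], and [0.967469]): 0.786628 × 0.886590 × 0.967469 = 0.6747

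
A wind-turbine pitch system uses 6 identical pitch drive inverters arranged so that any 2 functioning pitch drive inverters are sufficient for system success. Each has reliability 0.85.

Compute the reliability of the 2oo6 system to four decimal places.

R = Σ_{i=2}^{6} C(6,i) p^i (1−p)^{6−i} with p = 0.85
C(6,2)·0.85^2·0.15^4 = 0.005486
C(6,3)·0.85^3·0.15^3 = 0.041453
C(6,4)·0.85^4·0.15^2 = 0.176177
C(6,5)·0.85^5·0.15^1 = 0.399335
C(6,6)·0.85^6·0.15^0 = 0.377150
Sum = 0.9996

0.9996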